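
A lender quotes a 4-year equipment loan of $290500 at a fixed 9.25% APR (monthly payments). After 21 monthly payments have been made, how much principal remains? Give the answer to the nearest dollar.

With monthly rate i = 9.25%/12 = 0.0077083, the balance after k of n payments is P · [(1+i)^n − (1+i)^k] / [(1+i)^n − 1].
(1+0.0077083)^48 = 1.44568209 and (1+0.0077083)^21 = 1.17498372, so the balance is 290,500 × (1.44568209 − 1.17498372) / (1.44568209 − 1) = $176,443.88.

$176,444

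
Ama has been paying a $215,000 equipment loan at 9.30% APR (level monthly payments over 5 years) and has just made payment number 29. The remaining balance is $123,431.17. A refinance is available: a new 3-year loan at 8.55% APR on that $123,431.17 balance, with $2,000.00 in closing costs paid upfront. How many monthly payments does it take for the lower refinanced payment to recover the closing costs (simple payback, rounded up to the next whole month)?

4 months

Current payment = 215,000 × 9.3%/12 / (1 − (1+0.0077500)^−60) = $4,494.42.
Refinanced payment = 123,431.17 × 0.0071250 / (1 − (1+0.0071250)^−36) = $3,899.28.
Monthly savings = $4,494.42 − $3,899.28 = $595.14.
Break-even = $2,000.00 / $595.14 = 3.36 → 4 months.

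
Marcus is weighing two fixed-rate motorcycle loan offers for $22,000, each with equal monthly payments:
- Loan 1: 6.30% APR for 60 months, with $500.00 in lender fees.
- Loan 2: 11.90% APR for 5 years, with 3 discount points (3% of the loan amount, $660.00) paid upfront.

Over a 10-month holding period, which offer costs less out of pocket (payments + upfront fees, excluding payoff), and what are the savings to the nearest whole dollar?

Loan 1: at 6.30% the monthly rate is 0.0052500, so the payment is 22,000 × 0.0052500 / (1 − 1.0052500^−60) = $428.40.
Loan 2: monthly rate = 11.9%/12 = 0.0099167; payment = 22,000 × 0.0099167 / (1 − (1+0.0099167)^−60) = $488.27.
Over 10 months: Loan 1 costs 10 × $428.40 + $500.00 = $4,784.00; Loan 2 costs 10 × $488.27 + $660.00 = $5,542.70.
Loan 1 is cheaper by $5,542.70 − $4,784.00 = $758.70.

Loan 1 by $759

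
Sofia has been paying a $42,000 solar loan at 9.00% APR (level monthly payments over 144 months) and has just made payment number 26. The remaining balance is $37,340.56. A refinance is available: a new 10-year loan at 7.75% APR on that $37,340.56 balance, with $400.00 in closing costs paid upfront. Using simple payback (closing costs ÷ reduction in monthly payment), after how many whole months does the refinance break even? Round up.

Current payment = 42,000 × 9%/12 / (1 − (1+0.0075000)^−144) = $477.97.
Refinanced payment = 37,340.56 × 0.0064583 / (1 − (1+0.0064583)^−120) = $448.13.
Monthly savings = $477.97 − $448.13 = $29.84.
Break-even = $400.00 / $29.84 = 13.40 → 14 months.

14 months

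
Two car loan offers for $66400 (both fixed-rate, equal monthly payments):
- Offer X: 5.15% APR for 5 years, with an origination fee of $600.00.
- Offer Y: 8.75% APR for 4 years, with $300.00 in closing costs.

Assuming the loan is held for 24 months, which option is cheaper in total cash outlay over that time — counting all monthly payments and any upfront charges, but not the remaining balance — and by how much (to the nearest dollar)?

Offer X by $8,985

Offer X: monthly rate = 5.15%/12 = 0.0042917; payment = 66,400 × 0.0042917 / (1 − (1+0.0042917)^−60) = $1,257.62.
Offer Y: monthly rate = 8.75%/12 = 0.0072917; payment = 66,400 × 0.0072917 / (1 − (1+0.0072917)^−48) = $1,644.50.
Over 24 months: Offer X costs 24 × $1,257.62 + $600.00 = $30,782.88; Offer Y costs 24 × $1,644.50 + $300.00 = $39,768.00.
Offer X is cheaper by $39,768.00 − $30,782.88 = $8,985.12.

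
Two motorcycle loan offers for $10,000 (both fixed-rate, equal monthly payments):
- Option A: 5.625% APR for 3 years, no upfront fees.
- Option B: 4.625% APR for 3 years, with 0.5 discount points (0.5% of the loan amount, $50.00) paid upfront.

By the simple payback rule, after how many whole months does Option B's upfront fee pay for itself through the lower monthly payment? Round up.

Option A: at 5.625% the monthly rate is 0.0046875, so the payment is 10,000 × 0.0046875 / (1 − 1.0046875^−36) = $302.52.
Option B: monthly rate = 4.625%/12 = 0.0038542; payment = 10,000 × 0.0038542 / (1 − (1+0.0038542)^−36) = $298.03.
Monthly savings = $302.52 − $298.03 = $4.49.
Break-even = $50.00 / $4.49 = 11.14 → 12 months.

12 months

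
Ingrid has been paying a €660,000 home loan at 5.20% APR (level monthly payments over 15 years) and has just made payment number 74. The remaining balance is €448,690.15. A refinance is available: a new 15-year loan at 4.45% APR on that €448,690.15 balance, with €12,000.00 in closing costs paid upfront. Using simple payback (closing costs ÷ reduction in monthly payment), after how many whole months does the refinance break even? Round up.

7 months

Current payment = 660,000 × 5.2%/12 / (1 − (1+0.0043333)^−180) = €5,288.26.
Refinanced payment = 448,690.15 × 0.0037083 / (1 − (1+0.0037083)^−180) = €3,420.99.
Monthly savings = €5,288.26 − €3,420.99 = €1,867.27.
Break-even = €12,000.00 / €1,867.27 = 6.43 → 7 months.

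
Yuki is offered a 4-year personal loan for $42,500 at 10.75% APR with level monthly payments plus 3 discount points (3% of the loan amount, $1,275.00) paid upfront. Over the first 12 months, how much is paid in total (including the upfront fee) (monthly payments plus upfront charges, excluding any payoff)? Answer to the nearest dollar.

$14,394

At 10.75% the monthly rate is 0.0089583, so the payment is 42,500 × 0.0089583 / (1 − 1.0089583^−48) = $1,093.28.
Total outlay = 12 × $1,093.28 + $1,275.00 = $14,394.36.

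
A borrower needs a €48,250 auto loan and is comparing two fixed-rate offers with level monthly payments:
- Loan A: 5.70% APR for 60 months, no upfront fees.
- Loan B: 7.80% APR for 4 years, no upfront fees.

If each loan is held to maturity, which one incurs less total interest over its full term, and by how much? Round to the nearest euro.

Loan A: at 5.70% the monthly rate is 0.0047500, so the payment is 48,250 × 0.0047500 / (1 − 1.0047500^−60) = €926.09.
Total interest on Loan A = 60 × €926.09 − €48,250 = €7,315.40.
Loan B: at 7.80% the monthly rate is 0.0065000, so the payment is 48,250 × 0.0065000 / (1 − 1.0065000^−48) = €1,173.40.
Total interest on Loan B = 48 × €1,173.40 − €48,250 = €8,073.20.
Loan A is lower by €757.80.

Loan A by €758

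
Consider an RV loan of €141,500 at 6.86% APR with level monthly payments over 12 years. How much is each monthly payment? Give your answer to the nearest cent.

Monthly rate = 6.86%/12 = 0.0057167; payment = 141,500 × 0.0057167 / (1 − (1+0.0057167)^−144) = €1,444.62.

€1,444.62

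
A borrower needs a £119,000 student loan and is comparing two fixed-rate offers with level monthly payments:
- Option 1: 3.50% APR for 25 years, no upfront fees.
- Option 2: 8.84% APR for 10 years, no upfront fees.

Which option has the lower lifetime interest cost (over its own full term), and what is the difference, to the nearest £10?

Option 1: at 3.50% the monthly rate is 0.0029167, so the payment is 119,000 × 0.0029167 / (1 − 1.0029167^−300) = £595.74.
Total interest on Option 1 = 300 × £595.74 − £119,000 = £59,722.00.
Option 2: at 8.84% the monthly rate is 0.0073667, so the payment is 119,000 × 0.0073667 / (1 − 1.0073667^−120) = £1,497.16.
Total interest on Option 2 = 120 × £1,497.16 − £119,000 = £60,659.20.
Option 1 is lower by £937.20.

Option 1 by £940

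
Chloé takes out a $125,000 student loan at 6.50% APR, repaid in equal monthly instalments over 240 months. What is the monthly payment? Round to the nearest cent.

$931.97

At 6.50% the monthly rate is 0.0054167, so the payment is 125,000 × 0.0054167 / (1 − 1.0054167^−240) = $931.97.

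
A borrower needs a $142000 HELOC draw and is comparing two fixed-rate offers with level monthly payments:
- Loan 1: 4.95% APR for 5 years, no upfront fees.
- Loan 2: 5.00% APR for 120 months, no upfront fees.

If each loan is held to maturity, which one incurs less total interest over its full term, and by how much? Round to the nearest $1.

Loan 1: monthly rate = 4.95%/12 = 0.0041250; payment = 142,000 × 0.0041250 / (1 − (1+0.0041250)^−60) = $2,676.46.
Total interest on Loan 1 = 60 × $2,676.46 − $142,000 = $18,587.60.
Loan 2: monthly rate = 5%/12 = 0.0041667; payment = 142,000 × 0.0041667 / (1 − (1+0.0041667)^−120) = $1,506.13.
Total interest on Loan 2 = 120 × $1,506.13 − $142,000 = $38,735.60.
Loan 1 is lower by $20,148.00.

Loan 1 by $20,148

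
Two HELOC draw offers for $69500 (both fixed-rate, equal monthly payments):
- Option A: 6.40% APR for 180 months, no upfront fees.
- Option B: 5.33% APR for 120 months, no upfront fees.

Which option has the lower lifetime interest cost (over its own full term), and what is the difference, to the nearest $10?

Option A: monthly rate = 6.4%/12 = 0.0053333; payment = 69,500 × 0.0053333 / (1 − (1+0.0053333)^−180) = $601.61.
Total interest on Option A = 180 × $601.61 − $69,500 = $38,789.80.
Option B: monthly rate = 5.33%/12 = 0.0044417; payment = 69,500 × 0.0044417 / (1 − (1+0.0044417)^−120) = $748.42.
Total interest on Option B = 120 × $748.42 − $69,500 = $20,310.40.
Option B is lower by $18,479.40.

Option B by $18,480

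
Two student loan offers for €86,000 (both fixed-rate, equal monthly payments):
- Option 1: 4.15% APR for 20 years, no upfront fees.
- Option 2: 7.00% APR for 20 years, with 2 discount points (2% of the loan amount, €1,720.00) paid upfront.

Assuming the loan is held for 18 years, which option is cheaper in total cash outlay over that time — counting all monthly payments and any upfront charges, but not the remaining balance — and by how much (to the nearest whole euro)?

Option 1 by €31,699

Option 1: at 4.15% the monthly rate is 0.0034583, so the payment is 86,000 × 0.0034583 / (1 − 1.0034583^−240) = €527.97.
Option 2: monthly rate = 7%/12 = 0.0058333; payment = 86,000 × 0.0058333 / (1 − (1+0.0058333)^−240) = €666.76.
Over 216 months: Option 1 costs 216 × €527.97 = €114,041.52; Option 2 costs 216 × €666.76 + €1,720.00 = €145,740.16.
Option 1 is cheaper by €145,740.16 − €114,041.52 = €31,698.64.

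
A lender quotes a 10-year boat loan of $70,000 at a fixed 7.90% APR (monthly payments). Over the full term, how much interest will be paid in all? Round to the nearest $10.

$31,470

At 7.90% the monthly rate is 0.0065833, so the payment is 70,000 × 0.0065833 / (1 − 1.0065833^−120) = $845.60.
Total paid = 120 × $845.60 = $101,472.00; interest = $101,472.00 − $70,000 = $31,472.00.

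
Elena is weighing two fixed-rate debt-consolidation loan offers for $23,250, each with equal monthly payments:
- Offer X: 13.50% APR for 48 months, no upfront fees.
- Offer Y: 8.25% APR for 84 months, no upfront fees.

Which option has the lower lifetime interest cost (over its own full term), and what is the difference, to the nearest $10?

Offer X by $470

Offer X: at 13.50% the monthly rate is 0.0112500, so the payment is 23,250 × 0.0112500 / (1 − 1.0112500^−48) = $629.52.
Total interest on Offer X = 48 × $629.52 − $23,250 = $6,966.96.
Offer Y: monthly rate = 8.25%/12 = 0.0068750; payment = 23,250 × 0.0068750 / (1 − (1+0.0068750)^−84) = $365.28.
Total interest on Offer Y = 84 × $365.28 − $23,250 = $7,433.52.
Offer X is lower by $466.56.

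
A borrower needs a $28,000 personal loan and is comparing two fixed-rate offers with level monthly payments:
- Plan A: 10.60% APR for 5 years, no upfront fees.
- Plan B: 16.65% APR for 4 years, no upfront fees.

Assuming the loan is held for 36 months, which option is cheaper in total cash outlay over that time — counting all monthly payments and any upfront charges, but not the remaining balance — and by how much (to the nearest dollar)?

Plan A by $7,188

Plan A: monthly rate = 10.6%/12 = 0.0088333; payment = 28,000 × 0.0088333 / (1 − (1+0.0088333)^−60) = $603.22.
Plan B: monthly rate = 16.65%/12 = 0.0138750; payment = 28,000 × 0.0138750 / (1 − (1+0.0138750)^−48) = $802.88.
Over 36 months: Plan A costs 36 × $603.22 = $21,715.92; Plan B costs 36 × $802.88 = $28,903.68.
Plan A is cheaper by $28,903.68 − $21,715.92 = $7,187.76.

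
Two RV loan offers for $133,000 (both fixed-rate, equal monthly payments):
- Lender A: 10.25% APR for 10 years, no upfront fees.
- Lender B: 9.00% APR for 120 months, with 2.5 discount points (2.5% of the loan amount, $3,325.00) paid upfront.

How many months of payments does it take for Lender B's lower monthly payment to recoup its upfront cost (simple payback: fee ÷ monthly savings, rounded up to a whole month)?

37 months

Lender A: at 10.25% the monthly rate is 0.0085417, so the payment is 133,000 × 0.0085417 / (1 − 1.0085417^−120) = $1,776.07.
Lender B: monthly rate = 9%/12 = 0.0075000; payment = 133,000 × 0.0075000 / (1 − (1+0.0075000)^−120) = $1,684.79.
Monthly savings = $1,776.07 − $1,684.79 = $91.28.
Break-even = $3,325.00 / $91.28 = 36.43 → 37 months.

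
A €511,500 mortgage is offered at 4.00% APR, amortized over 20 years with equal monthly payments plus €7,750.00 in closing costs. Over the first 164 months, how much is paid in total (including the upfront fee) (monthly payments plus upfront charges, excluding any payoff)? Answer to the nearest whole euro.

€516,083

Monthly rate = 4%/12 = 0.0033333; payment = 511,500 × 0.0033333 / (1 − (1+0.0033333)^−240) = €3,099.59.
Total outlay = 164 × €3,099.59 + €7,750.00 = €516,082.76.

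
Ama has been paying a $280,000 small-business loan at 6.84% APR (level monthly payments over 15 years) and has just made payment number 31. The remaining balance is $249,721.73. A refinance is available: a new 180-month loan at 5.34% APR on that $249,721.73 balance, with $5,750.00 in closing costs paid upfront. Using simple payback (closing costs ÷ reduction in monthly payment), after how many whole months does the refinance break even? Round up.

Current payment = 280,000 × 6.84%/12 / (1 − (1+0.0057000)^−180) = $2,491.74.
Refinanced payment = 249,721.73 × 0.0044500 / (1 − (1+0.0044500)^−180) = $2,019.29.
Monthly savings = $2,491.74 − $2,019.29 = $472.45.
Break-even = $5,750.00 / $472.45 = 12.17 → 13 months.

13 months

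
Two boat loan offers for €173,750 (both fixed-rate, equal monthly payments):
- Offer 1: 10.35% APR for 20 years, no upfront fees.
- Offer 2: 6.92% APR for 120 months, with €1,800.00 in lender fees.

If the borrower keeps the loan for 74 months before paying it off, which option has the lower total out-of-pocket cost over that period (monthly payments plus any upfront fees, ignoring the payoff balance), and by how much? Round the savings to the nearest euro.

Offer 1 by €23,483

Offer 1: at 10.35% the monthly rate is 0.0086250, so the payment is 173,750 × 0.0086250 / (1 − 1.0086250^−240) = €1,717.21.
Offer 2: at 6.92% the monthly rate is 0.0057667, so the payment is 173,750 × 0.0057667 / (1 − 1.0057667^−120) = €2,010.23.
Over 74 months: Offer 1 costs 74 × €1,717.21 = €127,073.54; Offer 2 costs 74 × €2,010.23 + €1,800.00 = €150,557.02.
Offer 1 is cheaper by €150,557.02 − €127,073.54 = €23,483.48.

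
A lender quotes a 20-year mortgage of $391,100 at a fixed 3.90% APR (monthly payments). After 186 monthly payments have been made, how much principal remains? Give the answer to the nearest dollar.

$116,188

With monthly rate i = 3.9%/12 = 0.0032500, the balance after k of n payments is P · [(1+i)^n − (1+i)^k] / [(1+i)^n − 1].
(1+0.0032500)^240 = 2.17871497 and (1+0.0032500)^186 = 1.82854361, so the balance is 391,100 × (2.17871497 − 1.82854361) / (2.17871497 − 1) = $116,187.56.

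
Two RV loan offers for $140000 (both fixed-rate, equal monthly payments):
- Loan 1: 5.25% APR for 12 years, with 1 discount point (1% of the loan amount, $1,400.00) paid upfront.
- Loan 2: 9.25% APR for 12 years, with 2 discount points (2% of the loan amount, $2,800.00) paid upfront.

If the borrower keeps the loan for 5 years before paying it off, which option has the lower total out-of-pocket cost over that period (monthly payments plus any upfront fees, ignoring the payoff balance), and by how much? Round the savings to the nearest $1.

Loan 1 by $19,433

Loan 1: monthly rate = 5.25%/12 = 0.0043750; payment = 140,000 × 0.0043750 / (1 − (1+0.0043750)^−144) = $1,312.47.
Loan 2: at 9.25% the monthly rate is 0.0077083, so the payment is 140,000 × 0.0077083 / (1 − 1.0077083^−144) = $1,613.02.
Over 60 months: Loan 1 costs 60 × $1,312.47 + $1,400.00 = $80,148.20; Loan 2 costs 60 × $1,613.02 + $2,800.00 = $99,581.20.
Loan 1 is cheaper by $99,581.20 − $80,148.20 = $19,433.00.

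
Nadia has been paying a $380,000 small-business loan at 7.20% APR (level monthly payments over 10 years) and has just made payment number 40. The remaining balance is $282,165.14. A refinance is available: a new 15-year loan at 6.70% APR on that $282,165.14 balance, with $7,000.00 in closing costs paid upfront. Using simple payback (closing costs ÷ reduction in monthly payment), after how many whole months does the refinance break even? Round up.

Current payment = 380,000 × 7.2%/12 / (1 − (1+0.0060000)^−120) = $4,451.39.
Refinanced payment = 282,165.14 × 0.0055833 / (1 − (1+0.0055833)^−180) = $2,489.09.
Monthly savings = $4,451.39 − $2,489.09 = $1,962.30.
Break-even = $7,000.00 / $1,962.30 = 3.57 → 4 months.

4 months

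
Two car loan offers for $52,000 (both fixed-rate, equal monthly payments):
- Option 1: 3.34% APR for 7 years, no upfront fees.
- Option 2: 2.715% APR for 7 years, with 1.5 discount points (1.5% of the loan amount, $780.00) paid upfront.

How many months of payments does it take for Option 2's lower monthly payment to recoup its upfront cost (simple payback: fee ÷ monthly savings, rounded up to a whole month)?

54 months

Option 1: monthly rate = 3.34%/12 = 0.0027833; payment = 52,000 × 0.0027833 / (1 − (1+0.0027833)^−84) = $695.09.
Option 2: monthly rate = 2.715%/12 = 0.0022625; payment = 52,000 × 0.0022625 / (1 − (1+0.0022625)^−84) = $680.43.
Monthly savings = $695.09 − $680.43 = $14.66.
Break-even = $780.00 / $14.66 = 53.21 → 54 months.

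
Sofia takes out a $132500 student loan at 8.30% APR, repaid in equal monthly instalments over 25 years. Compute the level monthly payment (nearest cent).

At 8.30% the monthly rate is 0.0069167, so the payment is 132,500 × 0.0069167 / (1 − 1.0069167^−300) = $1,049.13.

$1,049.13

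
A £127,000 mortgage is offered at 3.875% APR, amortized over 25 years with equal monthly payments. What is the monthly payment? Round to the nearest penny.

£661.62

Monthly rate = 3.875%/12 = 0.0032292; payment = 127,000 × 0.0032292 / (1 − (1+0.0032292)^−300) = £661.62.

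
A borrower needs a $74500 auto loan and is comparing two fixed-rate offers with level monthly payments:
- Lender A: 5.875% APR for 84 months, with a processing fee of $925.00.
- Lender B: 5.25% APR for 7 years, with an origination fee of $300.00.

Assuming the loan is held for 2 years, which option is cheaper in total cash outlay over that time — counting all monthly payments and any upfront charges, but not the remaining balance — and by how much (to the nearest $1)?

Lender B by $1,156

Lender A: at 5.875% the monthly rate is 0.0048958, so the payment is 74,500 × 0.0048958 / (1 − 1.0048958^−84) = $1,083.88.
Lender B: monthly rate = 5.25%/12 = 0.0043750; payment = 74,500 × 0.0043750 / (1 − (1+0.0043750)^−84) = $1,061.75.
Over 24 months: Lender A costs 24 × $1,083.88 + $925.00 = $26,938.12; Lender B costs 24 × $1,061.75 + $300.00 = $25,782.00.
Lender B is cheaper by $26,938.12 − $25,782.00 = $1,156.12.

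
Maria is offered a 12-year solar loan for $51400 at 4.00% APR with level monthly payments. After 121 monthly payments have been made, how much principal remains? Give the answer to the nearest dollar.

With monthly rate i = 4%/12 = 0.0033333, the balance after k of n payments is P · [(1+i)^n − (1+i)^k] / [(1+i)^n − 1].
(1+0.0033333)^144 = 1.61478492 and (1+0.0033333)^121 = 1.49580212, so the balance is 51,400 × (1.61478492 − 1.49580212) / (1.61478492 − 1) = $9,947.73.

$9,948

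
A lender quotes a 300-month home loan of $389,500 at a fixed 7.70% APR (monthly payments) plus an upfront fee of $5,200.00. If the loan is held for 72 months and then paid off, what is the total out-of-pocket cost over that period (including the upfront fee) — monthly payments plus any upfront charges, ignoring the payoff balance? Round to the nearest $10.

At 7.70% the monthly rate is 0.0064167, so the payment is 389,500 × 0.0064167 / (1 − 1.0064167^−300) = $2,929.23.
Total outlay = 72 × $2,929.23 + $5,200.00 = $216,104.56.

$216,100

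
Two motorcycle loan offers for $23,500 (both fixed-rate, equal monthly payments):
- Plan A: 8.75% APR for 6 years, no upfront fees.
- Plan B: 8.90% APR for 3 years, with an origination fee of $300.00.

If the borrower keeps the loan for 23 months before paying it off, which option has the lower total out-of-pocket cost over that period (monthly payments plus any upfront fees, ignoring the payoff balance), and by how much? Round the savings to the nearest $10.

Plan A by $7,790

Plan A: at 8.75% the monthly rate is 0.0072917, so the payment is 23,500 × 0.0072917 / (1 − 1.0072917^−72) = $420.69.
Plan B: monthly rate = 8.9%/12 = 0.0074167; payment = 23,500 × 0.0074167 / (1 − (1+0.0074167)^−36) = $746.20.
Over 23 months: Plan A costs 23 × $420.69 = $9,675.87; Plan B costs 23 × $746.20 + $300.00 = $17,462.60.
Plan A is cheaper by $17,462.60 − $9,675.87 = $7,786.73.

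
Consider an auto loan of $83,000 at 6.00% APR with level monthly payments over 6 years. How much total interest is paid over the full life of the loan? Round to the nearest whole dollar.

$16,040

At 6.00% the monthly rate is 0.0050000, so the payment is 83,000 × 0.0050000 / (1 − 1.0050000^−72) = $1,375.55.
Total paid = 72 × $1,375.55 = $99,039.60; interest = $99,039.60 − $83,000 = $16,039.60.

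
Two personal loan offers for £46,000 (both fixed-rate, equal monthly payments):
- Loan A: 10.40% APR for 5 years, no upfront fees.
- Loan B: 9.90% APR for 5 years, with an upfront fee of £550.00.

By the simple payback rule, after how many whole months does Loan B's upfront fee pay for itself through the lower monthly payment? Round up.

49 months

Loan A: at 10.40% the monthly rate is 0.0086667, so the payment is 46,000 × 0.0086667 / (1 − 1.0086667^−60) = £986.44.
Loan B: monthly rate = 9.9%/12 = 0.0082500; payment = 46,000 × 0.0082500 / (1 − (1+0.0082500)^−60) = £975.10.
Monthly savings = £986.44 − £975.10 = £11.34.
Break-even = £550.00 / £11.34 = 48.50 → 49 months.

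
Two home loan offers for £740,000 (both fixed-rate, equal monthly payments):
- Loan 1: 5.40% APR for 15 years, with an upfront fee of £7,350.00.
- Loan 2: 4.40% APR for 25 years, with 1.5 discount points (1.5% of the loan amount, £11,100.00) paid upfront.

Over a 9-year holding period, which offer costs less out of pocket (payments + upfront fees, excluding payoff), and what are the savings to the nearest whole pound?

Loan 1: monthly rate = 5.4%/12 = 0.0045000; payment = 740,000 × 0.0045000 / (1 − (1+0.0045000)^−180) = £6,007.22.
Loan 2: monthly rate = 4.4%/12 = 0.0036667; payment = 740,000 × 0.0036667 / (1 − (1+0.0036667)^−300) = £4,071.27.
Over 108 months: Loan 1 costs 108 × £6,007.22 + £7,350.00 = £656,129.76; Loan 2 costs 108 × £4,071.27 + £11,100.00 = £450,797.16.
Loan 2 is cheaper by £656,129.76 − £450,797.16 = £205,332.60.

Loan 2 by £205,333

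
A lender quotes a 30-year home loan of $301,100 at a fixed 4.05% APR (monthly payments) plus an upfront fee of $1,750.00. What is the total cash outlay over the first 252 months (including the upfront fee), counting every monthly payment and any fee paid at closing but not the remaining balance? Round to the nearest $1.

At 4.05% the monthly rate is 0.0033750, so the payment is 301,100 × 0.0033750 / (1 − 1.0033750^−360) = $1,446.19.
Total outlay = 252 × $1,446.19 + $1,750.00 = $366,189.88.

$366,190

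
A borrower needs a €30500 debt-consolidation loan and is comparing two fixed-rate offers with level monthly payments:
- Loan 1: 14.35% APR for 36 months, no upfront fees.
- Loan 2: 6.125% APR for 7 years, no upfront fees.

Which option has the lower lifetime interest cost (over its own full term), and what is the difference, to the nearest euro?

Loan 2 by €133

Loan 1: at 14.35% the monthly rate is 0.0119583, so the payment is 30,500 × 0.0119583 / (1 − 1.0119583^−36) = €1,047.61.
Total interest on Loan 1 = 36 × €1,047.61 − €30,500 = €7,213.96.
Loan 2: monthly rate = 6.125%/12 = 0.0051042; payment = 30,500 × 0.0051042 / (1 − (1+0.0051042)^−84) = €447.39.
Total interest on Loan 2 = 84 × €447.39 − €30,500 = €7,080.76.
Loan 2 is lower by €133.20.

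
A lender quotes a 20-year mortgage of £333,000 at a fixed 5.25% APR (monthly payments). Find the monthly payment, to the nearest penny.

£2,243.90

At 5.25% the monthly rate is 0.0043750, so the payment is 333,000 × 0.0043750 / (1 − 1.0043750^−240) = £2,243.90.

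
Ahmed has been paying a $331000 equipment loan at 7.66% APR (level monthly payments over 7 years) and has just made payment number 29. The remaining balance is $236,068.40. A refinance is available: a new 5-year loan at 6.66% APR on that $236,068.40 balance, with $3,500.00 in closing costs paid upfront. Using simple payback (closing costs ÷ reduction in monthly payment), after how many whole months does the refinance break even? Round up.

Current payment = 331,000 × 7.66%/12 / (1 − (1+0.0063833)^−84) = $5,103.15.
Refinanced payment = 236,068.40 × 0.0055500 / (1 − (1+0.0055500)^−60) = $4,636.66.
Monthly savings = $5,103.15 − $4,636.66 = $466.49.
Break-even = $3,500.00 / $466.49 = 7.50 → 8 months.

8 months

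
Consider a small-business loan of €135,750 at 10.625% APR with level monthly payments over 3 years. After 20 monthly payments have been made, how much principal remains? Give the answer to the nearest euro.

€65,672

With monthly rate i = 10.625%/12 = 0.0088542, the balance after k of n payments is P · [(1+i)^n − (1+i)^k] / [(1+i)^n − 1].
(1+0.0088542)^36 = 1.37347928 and (1+0.0088542)^20 = 1.19280058, so the balance is 135,750 × (1.37347928 − 1.19280058) / (1.37347928 − 1) = €65,672.01.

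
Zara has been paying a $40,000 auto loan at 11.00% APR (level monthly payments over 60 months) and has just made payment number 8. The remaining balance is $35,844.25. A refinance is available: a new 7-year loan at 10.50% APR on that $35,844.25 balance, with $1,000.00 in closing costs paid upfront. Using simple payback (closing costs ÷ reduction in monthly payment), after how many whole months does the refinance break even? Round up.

4 months

Current payment = 40,000 × 11%/12 / (1 − (1+0.0091667)^−60) = $869.70.
Refinanced payment = 35,844.25 × 0.0087500 / (1 − (1+0.0087500)^−84) = $604.36.
Monthly savings = $869.70 − $604.36 = $265.34.
Break-even = $1,000.00 / $265.34 = 3.77 → 4 months.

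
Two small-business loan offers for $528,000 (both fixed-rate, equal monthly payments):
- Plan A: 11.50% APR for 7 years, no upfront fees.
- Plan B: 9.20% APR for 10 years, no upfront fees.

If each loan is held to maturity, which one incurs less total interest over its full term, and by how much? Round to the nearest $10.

Plan A: at 11.50% the monthly rate is 0.0095833, so the payment is 528,000 × 0.0095833 / (1 − 1.0095833^−84) = $9,180.05.
Total interest on Plan A = 84 × $9,180.05 − $528,000 = $243,124.20.
Plan B: at 9.20% the monthly rate is 0.0076667, so the payment is 528,000 × 0.0076667 / (1 − 1.0076667^−120) = $6,745.76.
Total interest on Plan B = 120 × $6,745.76 − $528,000 = $281,491.20.
Plan A is lower by $38,367.00.

Plan A by $38,370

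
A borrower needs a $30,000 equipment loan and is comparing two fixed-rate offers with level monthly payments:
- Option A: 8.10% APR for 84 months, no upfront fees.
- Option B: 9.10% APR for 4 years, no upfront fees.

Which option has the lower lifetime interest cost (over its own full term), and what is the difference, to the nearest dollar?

Option B by $3,500

Option A: at 8.10% the monthly rate is 0.0067500, so the payment is 30,000 × 0.0067500 / (1 − 1.0067500^−84) = $469.08.
Total interest on Option A = 84 × $469.08 − $30,000 = $9,402.72.
Option B: monthly rate = 9.1%/12 = 0.0075833; payment = 30,000 × 0.0075833 / (1 − (1+0.0075833)^−48) = $747.98.
Total interest on Option B = 48 × $747.98 − $30,000 = $5,903.04.
Option B is lower by $3,499.68.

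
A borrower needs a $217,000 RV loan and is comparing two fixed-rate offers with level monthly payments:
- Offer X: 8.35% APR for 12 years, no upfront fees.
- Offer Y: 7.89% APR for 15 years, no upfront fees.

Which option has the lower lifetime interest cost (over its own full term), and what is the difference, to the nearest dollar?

Offer X by $26,531

Offer X: monthly rate = 8.35%/12 = 0.0069583; payment = 217,000 × 0.0069583 / (1 − (1+0.0069583)^−144) = $2,390.77.
Total interest on Offer X = 144 × $2,390.77 − $217,000 = $127,270.88.
Offer Y: monthly rate = 7.89%/12 = 0.0065750; payment = 217,000 × 0.0065750 / (1 − (1+0.0065750)^−180) = $2,060.01.
Total interest on Offer Y = 180 × $2,060.01 − $217,000 = $153,801.80.
Offer X is lower by $26,530.92.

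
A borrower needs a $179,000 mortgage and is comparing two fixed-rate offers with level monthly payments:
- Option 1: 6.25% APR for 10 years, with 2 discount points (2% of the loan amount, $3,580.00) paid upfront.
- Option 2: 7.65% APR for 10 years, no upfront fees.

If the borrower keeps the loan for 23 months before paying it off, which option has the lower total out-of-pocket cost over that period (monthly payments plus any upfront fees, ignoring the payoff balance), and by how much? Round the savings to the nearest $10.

Option 2 by $610

Option 1: monthly rate = 6.25%/12 = 0.0052083; payment = 179,000 × 0.0052083 / (1 − (1+0.0052083)^−120) = $2,009.81.
Option 2: at 7.65% the monthly rate is 0.0063750, so the payment is 179,000 × 0.0063750 / (1 − 1.0063750^−120) = $2,138.80.
Over 23 months: Option 1 costs 23 × $2,009.81 + $3,580.00 = $49,805.63; Option 2 costs 23 × $2,138.80 = $49,192.40.
Option 2 is cheaper by $49,805.63 − $49,192.40 = $613.23.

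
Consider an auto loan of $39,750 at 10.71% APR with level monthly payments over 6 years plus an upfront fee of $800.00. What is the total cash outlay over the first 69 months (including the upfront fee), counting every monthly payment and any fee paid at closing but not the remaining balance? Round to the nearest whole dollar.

$52,599

Monthly rate = 10.71%/12 = 0.0089250; payment = 39,750 × 0.0089250 / (1 − (1+0.0089250)^−72) = $750.71.
Total outlay = 69 × $750.71 + $800.00 = $52,598.99.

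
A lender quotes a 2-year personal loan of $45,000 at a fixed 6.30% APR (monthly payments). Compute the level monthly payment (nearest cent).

At 6.30% the monthly rate is 0.0052500, so the payment is 45,000 × 0.0052500 / (1 − 1.0052500^−24) = $2,000.52.

$2,000.52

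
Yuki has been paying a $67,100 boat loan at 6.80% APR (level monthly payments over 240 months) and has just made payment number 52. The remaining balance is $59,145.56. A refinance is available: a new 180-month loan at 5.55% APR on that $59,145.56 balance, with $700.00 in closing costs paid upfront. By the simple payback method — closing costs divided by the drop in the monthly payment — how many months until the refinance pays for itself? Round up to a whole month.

Current payment = 67,100 × 6.8%/12 / (1 − (1+0.0056667)^−240) = $512.20.
Refinanced payment = 59,145.56 × 0.0046250 / (1 − (1+0.0046250)^−180) = $484.84.
Monthly savings = $512.20 − $484.84 = $27.36.
Break-even = $700.00 / $27.36 = 25.58 → 26 months.

26 months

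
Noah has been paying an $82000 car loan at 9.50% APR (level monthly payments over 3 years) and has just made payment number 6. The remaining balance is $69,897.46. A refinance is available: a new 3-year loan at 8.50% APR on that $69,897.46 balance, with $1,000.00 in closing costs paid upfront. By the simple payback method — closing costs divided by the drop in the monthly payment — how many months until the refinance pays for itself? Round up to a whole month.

Current payment = 82,000 × 9.5%/12 / (1 − (1+0.0079167)^−36) = $2,626.70.
Refinanced payment = 69,897.46 × 0.0070833 / (1 − (1+0.0070833)^−36) = $2,206.49.
Monthly savings = $2,626.70 − $2,206.49 = $420.21.
Break-even = $1,000.00 / $420.21 = 2.38 → 3 months.

3 months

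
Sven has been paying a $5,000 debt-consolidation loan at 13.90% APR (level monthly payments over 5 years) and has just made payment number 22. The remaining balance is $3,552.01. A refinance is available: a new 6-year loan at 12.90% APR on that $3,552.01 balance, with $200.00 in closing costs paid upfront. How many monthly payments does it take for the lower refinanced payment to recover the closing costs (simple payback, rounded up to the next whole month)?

5 months

Current payment = 5,000 × 13.9%/12 / (1 − (1+0.0115833)^−60) = $116.08.
Refinanced payment = 3,552.01 × 0.0107500 / (1 − (1+0.0107500)^−72) = $71.12.
Monthly savings = $116.08 − $71.12 = $44.96.
Break-even = $200.00 / $44.96 = 4.45 → 5 months.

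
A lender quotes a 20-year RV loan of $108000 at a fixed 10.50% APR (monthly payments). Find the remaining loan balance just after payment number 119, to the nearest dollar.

With monthly rate i = 10.5%/12 = 0.0087500, the balance after k of n payments is P · [(1+i)^n − (1+i)^k] / [(1+i)^n − 1].
(1+0.0087500)^240 = 8.09191767 and (1+0.0087500)^119 = 2.81995501, so the balance is 108,000 × (8.09191767 − 2.81995501) / (8.09191767 − 1) = $80,284.63.

$80,285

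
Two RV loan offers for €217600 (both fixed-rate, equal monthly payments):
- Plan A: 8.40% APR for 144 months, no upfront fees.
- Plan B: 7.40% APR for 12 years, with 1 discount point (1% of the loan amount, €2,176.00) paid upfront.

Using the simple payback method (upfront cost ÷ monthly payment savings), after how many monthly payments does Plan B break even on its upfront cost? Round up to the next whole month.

Plan A: at 8.40% the monthly rate is 0.0070000, so the payment is 217,600 × 0.0070000 / (1 − 1.0070000^−144) = €2,403.40.
Plan B: monthly rate = 7.4%/12 = 0.0061667; payment = 217,600 × 0.0061667 / (1 − (1+0.0061667)^−144) = €2,284.42.
Monthly savings = €2,403.40 − €2,284.42 = €118.98.
Break-even = €2,176.00 / €118.98 = 18.29 → 19 months.

19 months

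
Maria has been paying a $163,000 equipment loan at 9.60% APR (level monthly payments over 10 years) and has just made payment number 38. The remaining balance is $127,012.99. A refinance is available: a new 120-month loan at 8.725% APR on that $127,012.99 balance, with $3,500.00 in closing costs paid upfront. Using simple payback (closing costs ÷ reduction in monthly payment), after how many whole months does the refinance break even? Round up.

7 months

Current payment = 163,000 × 9.6%/12 / (1 − (1+0.0080000)^−120) = $2,118.11.
Refinanced payment = 127,012.99 × 0.0072708 / (1 − (1+0.0072708)^−120) = $1,590.10.
Monthly savings = $2,118.11 − $1,590.10 = $528.01.
Break-even = $3,500.00 / $528.01 = 6.63 → 7 months.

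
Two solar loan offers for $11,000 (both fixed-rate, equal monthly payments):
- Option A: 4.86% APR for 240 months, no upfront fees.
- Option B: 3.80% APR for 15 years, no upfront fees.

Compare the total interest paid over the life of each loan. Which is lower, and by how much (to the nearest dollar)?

Option B by $2,771

Option A: monthly rate = 4.86%/12 = 0.0040500; payment = 11,000 × 0.0040500 / (1 − (1+0.0040500)^−240) = $71.75.
Total interest on Option A = 240 × $71.75 − $11,000 = $6,220.00.
Option B: at 3.80% the monthly rate is 0.0031667, so the payment is 11,000 × 0.0031667 / (1 − 1.0031667^−180) = $80.27.
Total interest on Option B = 180 × $80.27 − $11,000 = $3,448.60.
Option B is lower by $2,771.40.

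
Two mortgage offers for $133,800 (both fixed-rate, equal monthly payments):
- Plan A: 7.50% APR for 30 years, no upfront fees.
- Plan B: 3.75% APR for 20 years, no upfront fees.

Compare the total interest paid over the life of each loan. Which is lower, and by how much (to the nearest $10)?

Plan B by $146,410

Plan A: at 7.50% the monthly rate is 0.0062500, so the payment is 133,800 × 0.0062500 / (1 − 1.0062500^−360) = $935.55.
Total interest on Plan A = 360 × $935.55 − $133,800 = $202,998.00.
Plan B: at 3.75% the monthly rate is 0.0031250, so the payment is 133,800 × 0.0031250 / (1 − 1.0031250^−240) = $793.28.
Total interest on Plan B = 240 × $793.28 − $133,800 = $56,587.20.
Plan B is lower by $146,410.80.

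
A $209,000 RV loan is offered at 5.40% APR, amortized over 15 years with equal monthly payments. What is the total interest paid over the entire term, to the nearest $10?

Monthly rate = 5.4%/12 = 0.0045000; payment = 209,000 × 0.0045000 / (1 − (1+0.0045000)^−180) = $1,696.63.
Total paid = 180 × $1,696.63 = $305,393.40; interest = $305,393.40 − $209,000 = $96,393.40.

$96,390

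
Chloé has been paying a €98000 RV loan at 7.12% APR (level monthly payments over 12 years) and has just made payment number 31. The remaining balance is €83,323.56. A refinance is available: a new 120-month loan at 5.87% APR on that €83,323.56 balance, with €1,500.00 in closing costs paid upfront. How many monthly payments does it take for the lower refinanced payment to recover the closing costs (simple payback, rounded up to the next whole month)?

16 months

Current payment = 98,000 × 7.12%/12 / (1 − (1+0.0059333)^−144) = €1,014.09.
Refinanced payment = 83,323.56 × 0.0048917 / (1 − (1+0.0048917)^−120) = €919.63.
Monthly savings = €1,014.09 − €919.63 = €94.46.
Break-even = €1,500.00 / €94.46 = 15.88 → 16 months.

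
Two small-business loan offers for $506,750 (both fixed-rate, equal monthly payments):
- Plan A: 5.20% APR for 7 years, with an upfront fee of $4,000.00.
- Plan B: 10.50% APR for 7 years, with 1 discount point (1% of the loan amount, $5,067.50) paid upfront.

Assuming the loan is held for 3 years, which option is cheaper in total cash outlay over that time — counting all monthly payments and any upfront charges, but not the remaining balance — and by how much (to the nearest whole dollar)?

Plan A: at 5.20% the monthly rate is 0.0043333, so the payment is 506,750 × 0.0043333 / (1 − 1.0043333^−84) = $7,210.08.
Plan B: monthly rate = 10.5%/12 = 0.0087500; payment = 506,750 × 0.0087500 / (1 − (1+0.0087500)^−84) = $8,544.15.
Over 36 months: Plan A costs 36 × $7,210.08 + $4,000.00 = $263,562.88; Plan B costs 36 × $8,544.15 + $5,067.50 = $312,656.90.
Plan A is cheaper by $312,656.90 − $263,562.88 = $49,094.02.

Plan A by $49,094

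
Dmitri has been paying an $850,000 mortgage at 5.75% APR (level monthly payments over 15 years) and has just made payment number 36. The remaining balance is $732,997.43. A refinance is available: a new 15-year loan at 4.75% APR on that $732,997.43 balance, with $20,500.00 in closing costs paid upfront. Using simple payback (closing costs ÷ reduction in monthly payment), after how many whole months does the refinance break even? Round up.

16 months

Current payment = 850,000 × 5.75%/12 / (1 − (1+0.0047917)^−180) = $7,058.49.
Refinanced payment = 732,997.43 × 0.0039583 / (1 − (1+0.0039583)^−180) = $5,701.49.
Monthly savings = $7,058.49 − $5,701.49 = $1,357.00.
Break-even = $20,500.00 / $1,357.00 = 15.11 → 16 months.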